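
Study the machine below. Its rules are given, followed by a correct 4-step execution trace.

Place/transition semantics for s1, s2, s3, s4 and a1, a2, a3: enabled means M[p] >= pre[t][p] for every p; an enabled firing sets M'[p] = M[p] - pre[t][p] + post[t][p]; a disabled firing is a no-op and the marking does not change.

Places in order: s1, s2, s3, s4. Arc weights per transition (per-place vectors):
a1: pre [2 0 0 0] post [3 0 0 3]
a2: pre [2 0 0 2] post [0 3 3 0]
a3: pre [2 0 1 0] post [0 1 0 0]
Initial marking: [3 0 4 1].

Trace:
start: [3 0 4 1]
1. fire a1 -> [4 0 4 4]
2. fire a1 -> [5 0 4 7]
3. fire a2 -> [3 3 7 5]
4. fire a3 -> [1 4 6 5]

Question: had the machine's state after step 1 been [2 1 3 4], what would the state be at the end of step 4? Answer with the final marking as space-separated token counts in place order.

state after step 1 := [2 1 3 4]
2. fire a1 -> [3 1 3 7]
3. fire a2 -> [1 4 6 5]
4. fire a3 -> [1 4 6 5]

1 4 6 5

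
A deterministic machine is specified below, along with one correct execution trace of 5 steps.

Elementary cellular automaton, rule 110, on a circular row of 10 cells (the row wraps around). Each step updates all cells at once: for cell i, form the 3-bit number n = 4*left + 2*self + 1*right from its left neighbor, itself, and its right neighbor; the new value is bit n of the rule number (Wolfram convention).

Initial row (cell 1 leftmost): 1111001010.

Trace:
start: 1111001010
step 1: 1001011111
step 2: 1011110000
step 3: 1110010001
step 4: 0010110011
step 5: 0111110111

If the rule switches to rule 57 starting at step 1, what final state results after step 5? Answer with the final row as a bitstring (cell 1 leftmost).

(re-executing steps 1..5 under rule 57; state before step 1: 1111001010)
step 1: 1000100101
step 2: 0110010011
step 3: 1101001010
step 4: 1010100101
step 5: 0101010011

0101010011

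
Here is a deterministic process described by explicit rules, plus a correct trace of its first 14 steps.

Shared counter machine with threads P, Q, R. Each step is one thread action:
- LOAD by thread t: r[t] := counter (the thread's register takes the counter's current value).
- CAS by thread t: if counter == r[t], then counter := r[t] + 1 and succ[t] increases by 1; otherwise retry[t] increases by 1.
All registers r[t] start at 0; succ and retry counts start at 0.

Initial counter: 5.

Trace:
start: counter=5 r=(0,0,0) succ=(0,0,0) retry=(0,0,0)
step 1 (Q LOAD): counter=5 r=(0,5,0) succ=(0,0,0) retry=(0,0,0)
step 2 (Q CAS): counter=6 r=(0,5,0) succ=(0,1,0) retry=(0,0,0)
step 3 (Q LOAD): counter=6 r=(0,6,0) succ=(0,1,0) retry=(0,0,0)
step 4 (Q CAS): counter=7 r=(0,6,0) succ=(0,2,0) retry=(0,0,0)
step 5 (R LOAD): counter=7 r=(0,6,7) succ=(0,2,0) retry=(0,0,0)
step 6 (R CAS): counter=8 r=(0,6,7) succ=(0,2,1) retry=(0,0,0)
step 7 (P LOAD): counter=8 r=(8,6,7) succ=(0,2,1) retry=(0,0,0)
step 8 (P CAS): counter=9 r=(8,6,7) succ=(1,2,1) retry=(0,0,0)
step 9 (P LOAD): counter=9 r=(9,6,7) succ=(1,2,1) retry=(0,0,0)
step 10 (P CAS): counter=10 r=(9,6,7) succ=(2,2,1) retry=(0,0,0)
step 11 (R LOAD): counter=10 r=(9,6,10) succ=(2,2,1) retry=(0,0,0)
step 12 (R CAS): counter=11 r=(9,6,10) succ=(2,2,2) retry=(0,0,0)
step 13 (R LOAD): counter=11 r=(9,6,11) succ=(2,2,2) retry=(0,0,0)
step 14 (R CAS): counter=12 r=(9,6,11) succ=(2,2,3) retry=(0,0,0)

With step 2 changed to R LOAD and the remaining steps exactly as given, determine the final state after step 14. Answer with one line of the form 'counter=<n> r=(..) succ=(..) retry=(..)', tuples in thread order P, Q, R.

counter=11 r=(8,5,10) succ=(2,1,3) retry=(0,0,0)

(re-executing from step 2 with the substitution; state before step 2: counter=5 r=(0,5,0) succ=(0,0,0) retry=(0,0,0))
step 2 (R LOAD): counter=5 r=(0,5,5) succ=(0,0,0) retry=(0,0,0)
step 3 (Q LOAD): counter=5 r=(0,5,5) succ=(0,0,0) retry=(0,0,0)
step 4 (Q CAS): counter=6 r=(0,5,5) succ=(0,1,0) retry=(0,0,0)
step 5 (R LOAD): counter=6 r=(0,5,6) succ=(0,1,0) retry=(0,0,0)
step 6 (R CAS): counter=7 r=(0,5,6) succ=(0,1,1) retry=(0,0,0)
step 7 (P LOAD): counter=7 r=(7,5,6) succ=(0,1,1) retry=(0,0,0)
step 8 (P CAS): counter=8 r=(7,5,6) succ=(1,1,1) retry=(0,0,0)
step 9 (P LOAD): counter=8 r=(8,5,6) succ=(1,1,1) retry=(0,0,0)
step 10 (P CAS): counter=9 r=(8,5,6) succ=(2,1,1) retry=(0,0,0)
step 11 (R LOAD): counter=9 r=(8,5,9) succ=(2,1,1) retry=(0,0,0)
step 12 (R CAS): counter=10 r=(8,5,9) succ=(2,1,2) retry=(0,0,0)
step 13 (R LOAD): counter=10 r=(8,5,10) succ=(2,1,2) retry=(0,0,0)
step 14 (R CAS): counter=11 r=(8,5,10) succ=(2,1,3) retry=(0,0,0)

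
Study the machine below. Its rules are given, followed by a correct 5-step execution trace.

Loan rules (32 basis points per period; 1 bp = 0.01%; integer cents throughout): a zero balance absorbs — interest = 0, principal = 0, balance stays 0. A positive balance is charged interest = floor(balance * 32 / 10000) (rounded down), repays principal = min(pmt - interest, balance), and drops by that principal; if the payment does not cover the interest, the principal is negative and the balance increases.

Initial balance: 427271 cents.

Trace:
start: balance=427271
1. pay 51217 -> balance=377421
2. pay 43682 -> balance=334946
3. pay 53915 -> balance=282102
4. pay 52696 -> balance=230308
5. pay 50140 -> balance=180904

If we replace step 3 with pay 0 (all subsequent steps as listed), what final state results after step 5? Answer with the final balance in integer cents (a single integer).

(re-executing from step 3 with the substitution; state before step 3: balance=334946)
3. pay 0 -> balance=336017
4. pay 52696 -> balance=284396
5. pay 50140 -> balance=235166

235166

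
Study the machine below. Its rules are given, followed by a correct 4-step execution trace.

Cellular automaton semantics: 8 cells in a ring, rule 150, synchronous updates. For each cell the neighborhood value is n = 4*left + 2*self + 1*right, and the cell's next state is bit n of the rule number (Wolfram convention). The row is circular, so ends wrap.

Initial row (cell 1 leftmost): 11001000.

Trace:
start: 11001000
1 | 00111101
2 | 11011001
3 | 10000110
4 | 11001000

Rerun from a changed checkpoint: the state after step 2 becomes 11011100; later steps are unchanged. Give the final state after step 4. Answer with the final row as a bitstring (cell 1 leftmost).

10011000

state after step 2 := 11011100
3 | 00001011
4 | 10011000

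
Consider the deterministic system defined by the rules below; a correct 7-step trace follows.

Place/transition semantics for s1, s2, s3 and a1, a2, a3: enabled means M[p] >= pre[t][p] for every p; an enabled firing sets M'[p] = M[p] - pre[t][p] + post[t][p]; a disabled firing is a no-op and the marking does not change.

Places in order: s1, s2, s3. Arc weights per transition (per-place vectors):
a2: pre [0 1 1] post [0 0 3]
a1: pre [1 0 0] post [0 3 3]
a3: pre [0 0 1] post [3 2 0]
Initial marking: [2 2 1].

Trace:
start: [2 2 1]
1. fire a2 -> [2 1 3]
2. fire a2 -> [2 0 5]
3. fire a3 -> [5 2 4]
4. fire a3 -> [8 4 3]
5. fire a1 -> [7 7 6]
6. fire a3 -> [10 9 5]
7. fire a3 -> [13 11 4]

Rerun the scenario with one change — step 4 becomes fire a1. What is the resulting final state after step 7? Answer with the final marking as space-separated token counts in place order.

(re-executing from step 4 with the substitution; state before step 4: [5 2 4])
4. fire a1 -> [4 5 7]
5. fire a1 -> [3 8 10]
6. fire a3 -> [6 10 9]
7. fire a3 -> [9 12 8]

9 12 8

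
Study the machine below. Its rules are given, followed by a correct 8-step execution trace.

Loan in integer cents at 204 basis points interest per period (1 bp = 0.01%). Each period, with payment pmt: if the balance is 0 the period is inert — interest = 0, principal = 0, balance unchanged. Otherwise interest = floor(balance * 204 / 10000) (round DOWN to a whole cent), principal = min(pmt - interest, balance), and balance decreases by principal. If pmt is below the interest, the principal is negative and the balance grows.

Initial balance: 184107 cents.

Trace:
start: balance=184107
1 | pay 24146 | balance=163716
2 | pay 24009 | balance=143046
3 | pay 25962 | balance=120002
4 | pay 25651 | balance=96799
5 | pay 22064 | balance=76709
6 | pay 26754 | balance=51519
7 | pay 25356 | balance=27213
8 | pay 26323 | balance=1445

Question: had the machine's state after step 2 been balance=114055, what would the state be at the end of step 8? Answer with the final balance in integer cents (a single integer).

state after step 2 := balance=114055
3 | pay 25962 | balance=90419
4 | pay 25651 | balance=66612
5 | pay 22064 | balance=45906
6 | pay 26754 | balance=20088
7 | pay 25356 | balance=0
8 | pay 26323 | balance=0

0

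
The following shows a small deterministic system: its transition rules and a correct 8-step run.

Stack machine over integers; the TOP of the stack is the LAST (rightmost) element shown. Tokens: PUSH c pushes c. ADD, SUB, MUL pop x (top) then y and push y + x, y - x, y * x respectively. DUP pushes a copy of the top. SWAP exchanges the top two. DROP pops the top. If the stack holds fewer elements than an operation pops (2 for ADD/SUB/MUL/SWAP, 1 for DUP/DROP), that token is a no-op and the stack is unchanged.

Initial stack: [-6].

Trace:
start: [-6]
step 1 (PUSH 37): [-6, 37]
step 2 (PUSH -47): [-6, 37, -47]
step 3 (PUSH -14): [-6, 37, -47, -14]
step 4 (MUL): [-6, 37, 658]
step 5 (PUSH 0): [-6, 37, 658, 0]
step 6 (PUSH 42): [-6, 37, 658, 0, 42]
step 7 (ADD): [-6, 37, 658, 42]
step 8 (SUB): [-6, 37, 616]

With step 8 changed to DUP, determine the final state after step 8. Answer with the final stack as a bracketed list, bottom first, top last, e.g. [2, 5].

[-6, 37, 658, 42, 42]

(re-executing from step 8 with the substitution; state before step 8: [-6, 37, 658, 42])
step 8 (DUP): [-6, 37, 658, 42, 42]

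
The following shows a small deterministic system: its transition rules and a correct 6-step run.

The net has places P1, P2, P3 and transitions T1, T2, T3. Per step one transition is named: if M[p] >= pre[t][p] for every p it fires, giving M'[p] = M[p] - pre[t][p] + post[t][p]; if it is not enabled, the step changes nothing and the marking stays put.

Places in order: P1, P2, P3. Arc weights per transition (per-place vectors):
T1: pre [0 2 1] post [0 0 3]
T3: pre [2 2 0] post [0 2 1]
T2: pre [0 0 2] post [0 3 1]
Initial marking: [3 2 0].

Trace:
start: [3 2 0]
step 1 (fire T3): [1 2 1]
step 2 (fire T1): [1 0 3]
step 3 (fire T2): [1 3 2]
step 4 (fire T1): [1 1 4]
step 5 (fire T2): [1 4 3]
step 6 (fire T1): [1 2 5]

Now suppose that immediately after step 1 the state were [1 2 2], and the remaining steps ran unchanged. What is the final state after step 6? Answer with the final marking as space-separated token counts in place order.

state after step 1 := [1 2 2]
step 2 (fire T1): [1 0 4]
step 3 (fire T2): [1 3 3]
step 4 (fire T1): [1 1 5]
step 5 (fire T2): [1 4 4]
step 6 (fire T1): [1 2 6]

1 2 6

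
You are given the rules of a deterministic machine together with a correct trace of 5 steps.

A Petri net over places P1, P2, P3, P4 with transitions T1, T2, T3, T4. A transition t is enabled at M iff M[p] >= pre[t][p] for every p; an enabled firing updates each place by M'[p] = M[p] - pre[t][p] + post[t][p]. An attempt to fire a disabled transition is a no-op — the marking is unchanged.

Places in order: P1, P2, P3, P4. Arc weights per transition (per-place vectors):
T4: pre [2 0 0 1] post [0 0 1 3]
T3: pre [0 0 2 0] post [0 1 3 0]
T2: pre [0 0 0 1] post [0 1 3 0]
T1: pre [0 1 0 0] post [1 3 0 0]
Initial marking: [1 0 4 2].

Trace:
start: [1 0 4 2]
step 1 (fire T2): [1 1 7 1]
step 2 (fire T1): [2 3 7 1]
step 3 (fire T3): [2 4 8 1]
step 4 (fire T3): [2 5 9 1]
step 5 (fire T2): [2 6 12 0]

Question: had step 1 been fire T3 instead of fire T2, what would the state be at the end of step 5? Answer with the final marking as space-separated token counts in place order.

(re-executing from step 1 with the substitution; state before step 1: [1 0 4 2])
step 1 (fire T3): [1 1 5 2]
step 2 (fire T1): [2 3 5 2]
step 3 (fire T3): [2 4 6 2]
step 4 (fire T3): [2 5 7 2]
step 5 (fire T2): [2 6 10 1]

2 6 10 1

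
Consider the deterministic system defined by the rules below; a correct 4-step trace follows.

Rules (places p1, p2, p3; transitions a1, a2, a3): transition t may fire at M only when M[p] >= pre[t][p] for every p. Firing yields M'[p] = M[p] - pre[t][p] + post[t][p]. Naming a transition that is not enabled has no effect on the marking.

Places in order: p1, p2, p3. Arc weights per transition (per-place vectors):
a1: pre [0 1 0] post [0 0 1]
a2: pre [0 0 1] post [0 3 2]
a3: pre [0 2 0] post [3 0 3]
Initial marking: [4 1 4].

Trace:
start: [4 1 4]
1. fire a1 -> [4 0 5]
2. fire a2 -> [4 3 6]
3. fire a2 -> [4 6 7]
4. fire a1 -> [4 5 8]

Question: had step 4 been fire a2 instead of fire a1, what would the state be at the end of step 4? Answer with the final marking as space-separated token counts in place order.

4 9 8

(re-executing from step 4 with the substitution; state before step 4: [4 6 7])
4. fire a2 -> [4 9 8]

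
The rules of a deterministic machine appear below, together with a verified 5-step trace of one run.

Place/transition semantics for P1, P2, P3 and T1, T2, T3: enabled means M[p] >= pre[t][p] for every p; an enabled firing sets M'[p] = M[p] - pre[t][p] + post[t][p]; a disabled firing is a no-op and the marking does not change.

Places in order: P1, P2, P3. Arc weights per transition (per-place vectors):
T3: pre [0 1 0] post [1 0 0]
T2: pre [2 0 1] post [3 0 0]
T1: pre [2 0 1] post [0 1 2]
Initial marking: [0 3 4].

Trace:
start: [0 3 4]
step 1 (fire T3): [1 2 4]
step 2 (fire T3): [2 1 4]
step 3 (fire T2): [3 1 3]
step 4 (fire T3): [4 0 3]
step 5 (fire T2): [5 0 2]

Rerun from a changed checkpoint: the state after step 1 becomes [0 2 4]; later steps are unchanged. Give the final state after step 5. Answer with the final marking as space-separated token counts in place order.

state after step 1 := [0 2 4]
step 2 (fire T3): [1 1 4]
step 3 (fire T2): [1 1 4]
step 4 (fire T3): [2 0 4]
step 5 (fire T2): [3 0 3]

3 0 3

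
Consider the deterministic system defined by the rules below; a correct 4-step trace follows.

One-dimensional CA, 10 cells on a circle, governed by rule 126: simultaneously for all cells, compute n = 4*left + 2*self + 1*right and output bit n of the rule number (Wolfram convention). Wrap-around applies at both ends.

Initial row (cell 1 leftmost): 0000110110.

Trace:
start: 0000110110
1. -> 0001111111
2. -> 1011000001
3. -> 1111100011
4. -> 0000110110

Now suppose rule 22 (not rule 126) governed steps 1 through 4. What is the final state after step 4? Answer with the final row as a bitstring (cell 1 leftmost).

0000110110

(re-executing steps 1..4 under rule 22; state before step 1: 0000110110)
1. -> 0001000001
2. -> 1011100011
3. -> 0000010100
4. -> 0000110110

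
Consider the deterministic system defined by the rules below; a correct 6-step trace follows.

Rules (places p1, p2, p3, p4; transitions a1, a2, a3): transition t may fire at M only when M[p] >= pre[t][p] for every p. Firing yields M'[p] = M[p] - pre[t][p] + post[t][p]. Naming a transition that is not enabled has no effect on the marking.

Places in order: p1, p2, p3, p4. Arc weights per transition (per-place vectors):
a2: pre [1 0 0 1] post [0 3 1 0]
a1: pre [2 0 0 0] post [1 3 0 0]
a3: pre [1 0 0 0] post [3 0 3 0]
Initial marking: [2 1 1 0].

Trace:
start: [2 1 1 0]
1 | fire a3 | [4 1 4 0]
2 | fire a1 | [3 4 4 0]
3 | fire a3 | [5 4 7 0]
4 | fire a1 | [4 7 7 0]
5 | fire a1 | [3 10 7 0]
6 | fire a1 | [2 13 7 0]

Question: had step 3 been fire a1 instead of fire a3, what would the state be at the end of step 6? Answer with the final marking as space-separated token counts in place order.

1 10 4 0

(re-executing from step 3 with the substitution; state before step 3: [3 4 4 0])
3 | fire a1 | [2 7 4 0]
4 | fire a1 | [1 10 4 0]
5 | fire a1 | [1 10 4 0]
6 | fire a1 | [1 10 4 0]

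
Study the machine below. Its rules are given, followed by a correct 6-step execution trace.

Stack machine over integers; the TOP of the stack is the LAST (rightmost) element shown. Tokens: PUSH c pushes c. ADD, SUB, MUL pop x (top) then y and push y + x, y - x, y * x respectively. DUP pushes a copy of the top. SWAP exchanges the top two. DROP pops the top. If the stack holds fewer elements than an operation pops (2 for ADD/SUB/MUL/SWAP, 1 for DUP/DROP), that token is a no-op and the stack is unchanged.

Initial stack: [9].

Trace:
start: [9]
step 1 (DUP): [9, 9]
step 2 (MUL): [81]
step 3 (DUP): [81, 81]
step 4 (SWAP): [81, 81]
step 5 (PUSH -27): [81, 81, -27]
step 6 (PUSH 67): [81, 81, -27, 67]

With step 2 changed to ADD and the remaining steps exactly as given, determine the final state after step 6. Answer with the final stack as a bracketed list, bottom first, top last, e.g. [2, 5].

[18, 18, -27, 67]

(re-executing from step 2 with the substitution; state before step 2: [9, 9])
step 2 (ADD): [18]
step 3 (DUP): [18, 18]
step 4 (SWAP): [18, 18]
step 5 (PUSH -27): [18, 18, -27]
step 6 (PUSH 67): [18, 18, -27, 67]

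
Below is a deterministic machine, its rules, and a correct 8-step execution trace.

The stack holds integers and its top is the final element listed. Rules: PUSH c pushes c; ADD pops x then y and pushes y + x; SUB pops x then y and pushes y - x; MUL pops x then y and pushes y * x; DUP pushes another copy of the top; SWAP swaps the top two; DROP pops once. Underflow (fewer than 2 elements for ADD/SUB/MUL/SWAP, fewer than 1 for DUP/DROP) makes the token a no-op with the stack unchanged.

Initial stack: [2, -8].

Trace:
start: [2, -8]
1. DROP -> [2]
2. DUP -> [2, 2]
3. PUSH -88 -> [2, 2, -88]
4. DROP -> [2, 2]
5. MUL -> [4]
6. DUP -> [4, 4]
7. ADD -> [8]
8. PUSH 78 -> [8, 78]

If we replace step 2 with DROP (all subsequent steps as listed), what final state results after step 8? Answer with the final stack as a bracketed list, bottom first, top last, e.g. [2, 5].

(re-executing from step 2 with the substitution; state before step 2: [2])
2. DROP -> []
3. PUSH -88 -> [-88]
4. DROP -> []
5. MUL -> []
6. DUP -> []
7. ADD -> []
8. PUSH 78 -> [78]

[78]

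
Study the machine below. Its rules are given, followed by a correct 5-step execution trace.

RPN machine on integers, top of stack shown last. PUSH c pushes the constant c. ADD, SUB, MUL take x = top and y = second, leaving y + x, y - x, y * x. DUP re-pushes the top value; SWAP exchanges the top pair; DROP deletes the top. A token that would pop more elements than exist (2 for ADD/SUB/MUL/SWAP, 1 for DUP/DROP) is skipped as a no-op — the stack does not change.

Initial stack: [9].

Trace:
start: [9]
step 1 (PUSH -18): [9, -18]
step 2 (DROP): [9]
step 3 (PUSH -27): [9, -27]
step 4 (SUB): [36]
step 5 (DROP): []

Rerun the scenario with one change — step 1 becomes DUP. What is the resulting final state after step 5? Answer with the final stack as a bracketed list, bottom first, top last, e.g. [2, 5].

(re-executing from step 1 with the substitution; state before step 1: [9])
step 1 (DUP): [9, 9]
step 2 (DROP): [9]
step 3 (PUSH -27): [9, -27]
step 4 (SUB): [36]
step 5 (DROP): []

[]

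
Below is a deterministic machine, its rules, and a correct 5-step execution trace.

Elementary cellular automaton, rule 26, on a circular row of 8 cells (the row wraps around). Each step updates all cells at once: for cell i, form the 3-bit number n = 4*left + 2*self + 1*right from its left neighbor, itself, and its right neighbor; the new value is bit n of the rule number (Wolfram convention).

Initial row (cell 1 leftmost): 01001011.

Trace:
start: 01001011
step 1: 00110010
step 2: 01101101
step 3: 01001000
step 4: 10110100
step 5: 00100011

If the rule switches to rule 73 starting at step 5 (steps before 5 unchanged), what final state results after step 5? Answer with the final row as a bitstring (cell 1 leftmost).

00110000

(re-executing step 5 under rule 73; state before step 5: 10110100)
step 5: 00110000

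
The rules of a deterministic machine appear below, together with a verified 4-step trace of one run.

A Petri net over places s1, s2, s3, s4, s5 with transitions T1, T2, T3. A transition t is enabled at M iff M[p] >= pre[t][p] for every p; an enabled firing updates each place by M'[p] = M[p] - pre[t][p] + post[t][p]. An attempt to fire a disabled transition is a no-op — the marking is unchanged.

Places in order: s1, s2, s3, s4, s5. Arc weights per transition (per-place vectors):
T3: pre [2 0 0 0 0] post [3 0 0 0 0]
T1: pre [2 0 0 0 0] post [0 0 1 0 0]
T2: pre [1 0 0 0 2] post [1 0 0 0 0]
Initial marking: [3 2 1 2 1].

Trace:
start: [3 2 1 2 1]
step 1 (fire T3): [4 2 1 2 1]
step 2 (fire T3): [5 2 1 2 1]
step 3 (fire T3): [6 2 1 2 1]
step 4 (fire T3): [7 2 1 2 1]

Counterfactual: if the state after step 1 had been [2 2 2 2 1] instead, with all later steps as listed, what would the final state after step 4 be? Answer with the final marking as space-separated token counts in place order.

5 2 2 2 1

state after step 1 := [2 2 2 2 1]
step 2 (fire T3): [3 2 2 2 1]
step 3 (fire T3): [4 2 2 2 1]
step 4 (fire T3): [5 2 2 2 1]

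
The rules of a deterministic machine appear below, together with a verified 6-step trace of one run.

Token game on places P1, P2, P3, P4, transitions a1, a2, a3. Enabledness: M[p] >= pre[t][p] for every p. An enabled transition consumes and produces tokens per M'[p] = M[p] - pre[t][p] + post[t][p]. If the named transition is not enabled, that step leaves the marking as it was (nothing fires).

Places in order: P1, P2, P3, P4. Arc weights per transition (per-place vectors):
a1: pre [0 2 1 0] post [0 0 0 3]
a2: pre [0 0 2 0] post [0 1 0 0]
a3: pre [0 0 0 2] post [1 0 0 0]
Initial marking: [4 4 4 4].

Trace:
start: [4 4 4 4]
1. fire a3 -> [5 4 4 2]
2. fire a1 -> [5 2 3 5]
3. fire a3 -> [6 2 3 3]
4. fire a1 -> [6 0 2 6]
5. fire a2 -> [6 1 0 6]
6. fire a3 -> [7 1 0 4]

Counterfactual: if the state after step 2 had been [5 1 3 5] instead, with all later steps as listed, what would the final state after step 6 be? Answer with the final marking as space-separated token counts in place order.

7 2 1 1

state after step 2 := [5 1 3 5]
3. fire a3 -> [6 1 3 3]
4. fire a1 -> [6 1 3 3]
5. fire a2 -> [6 2 1 3]
6. fire a3 -> [7 2 1 1]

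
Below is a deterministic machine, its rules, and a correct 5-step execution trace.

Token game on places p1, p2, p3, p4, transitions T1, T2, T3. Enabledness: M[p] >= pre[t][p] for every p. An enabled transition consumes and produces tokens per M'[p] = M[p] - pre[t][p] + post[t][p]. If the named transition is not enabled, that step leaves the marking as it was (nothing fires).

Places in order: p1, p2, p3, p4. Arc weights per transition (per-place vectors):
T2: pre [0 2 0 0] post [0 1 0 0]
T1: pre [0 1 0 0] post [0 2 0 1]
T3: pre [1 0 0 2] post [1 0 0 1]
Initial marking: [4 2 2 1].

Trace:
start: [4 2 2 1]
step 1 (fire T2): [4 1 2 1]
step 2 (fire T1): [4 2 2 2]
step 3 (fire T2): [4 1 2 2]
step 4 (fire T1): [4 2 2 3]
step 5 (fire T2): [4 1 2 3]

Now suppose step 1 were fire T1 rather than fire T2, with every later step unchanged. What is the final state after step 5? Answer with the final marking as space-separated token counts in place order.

4 3 2 4

(re-executing from step 1 with the substitution; state before step 1: [4 2 2 1])
step 1 (fire T1): [4 3 2 2]
step 2 (fire T1): [4 4 2 3]
step 3 (fire T2): [4 3 2 3]
step 4 (fire T1): [4 4 2 4]
step 5 (fire T2): [4 3 2 4]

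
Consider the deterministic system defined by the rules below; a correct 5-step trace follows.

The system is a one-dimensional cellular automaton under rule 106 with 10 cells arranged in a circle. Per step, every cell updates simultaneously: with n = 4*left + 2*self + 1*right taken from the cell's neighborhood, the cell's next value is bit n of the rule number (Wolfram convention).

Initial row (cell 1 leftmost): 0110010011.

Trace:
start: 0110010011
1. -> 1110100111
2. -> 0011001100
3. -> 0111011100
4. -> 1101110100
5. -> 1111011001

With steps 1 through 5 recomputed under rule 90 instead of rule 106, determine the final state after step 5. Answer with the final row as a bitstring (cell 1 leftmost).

(re-executing steps 1..5 under rule 90; state before step 1: 0110010011)
1. -> 0111101111
2. -> 0100101001
3. -> 0011000110
4. -> 0111101111
5. -> 0100101001

0100101001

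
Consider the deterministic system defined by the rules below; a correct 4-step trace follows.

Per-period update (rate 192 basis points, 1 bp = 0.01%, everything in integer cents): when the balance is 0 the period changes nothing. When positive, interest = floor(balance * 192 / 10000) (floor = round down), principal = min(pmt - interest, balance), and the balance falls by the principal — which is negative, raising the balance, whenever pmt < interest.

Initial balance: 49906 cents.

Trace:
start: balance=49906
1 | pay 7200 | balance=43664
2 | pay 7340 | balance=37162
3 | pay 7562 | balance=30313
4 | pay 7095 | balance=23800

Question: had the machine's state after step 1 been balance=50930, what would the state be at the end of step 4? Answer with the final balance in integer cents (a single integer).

31491

state after step 1 := balance=50930
2 | pay 7340 | balance=44567
3 | pay 7562 | balance=37860
4 | pay 7095 | balance=31491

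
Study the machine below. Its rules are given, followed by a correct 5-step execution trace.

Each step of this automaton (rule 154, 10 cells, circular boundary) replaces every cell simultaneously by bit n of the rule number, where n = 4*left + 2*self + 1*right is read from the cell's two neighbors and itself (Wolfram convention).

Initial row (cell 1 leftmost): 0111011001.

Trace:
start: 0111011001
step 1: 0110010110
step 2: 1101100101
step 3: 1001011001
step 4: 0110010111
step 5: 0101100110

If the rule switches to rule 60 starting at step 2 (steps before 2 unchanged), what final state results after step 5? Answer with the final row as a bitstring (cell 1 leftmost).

(re-executing steps 2..5 under rule 60; state before step 2: 0110010110)
step 2: 0101011101
step 3: 1111110011
step 4: 0000001010
step 5: 0000001111

0000001111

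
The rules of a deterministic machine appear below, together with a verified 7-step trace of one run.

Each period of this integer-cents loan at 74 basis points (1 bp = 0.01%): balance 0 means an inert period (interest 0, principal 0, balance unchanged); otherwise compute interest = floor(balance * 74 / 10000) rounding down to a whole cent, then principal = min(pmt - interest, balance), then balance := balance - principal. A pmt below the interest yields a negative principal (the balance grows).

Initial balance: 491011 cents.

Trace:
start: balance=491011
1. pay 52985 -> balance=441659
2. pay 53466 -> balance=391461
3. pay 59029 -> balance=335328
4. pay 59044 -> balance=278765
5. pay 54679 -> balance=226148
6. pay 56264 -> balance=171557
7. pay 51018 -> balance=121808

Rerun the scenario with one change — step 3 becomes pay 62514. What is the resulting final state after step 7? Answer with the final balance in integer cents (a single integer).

(re-executing from step 3 with the substitution; state before step 3: balance=391461)
3. pay 62514 -> balance=331843
4. pay 59044 -> balance=275254
5. pay 54679 -> balance=222611
6. pay 56264 -> balance=167994
7. pay 51018 -> balance=118219

118219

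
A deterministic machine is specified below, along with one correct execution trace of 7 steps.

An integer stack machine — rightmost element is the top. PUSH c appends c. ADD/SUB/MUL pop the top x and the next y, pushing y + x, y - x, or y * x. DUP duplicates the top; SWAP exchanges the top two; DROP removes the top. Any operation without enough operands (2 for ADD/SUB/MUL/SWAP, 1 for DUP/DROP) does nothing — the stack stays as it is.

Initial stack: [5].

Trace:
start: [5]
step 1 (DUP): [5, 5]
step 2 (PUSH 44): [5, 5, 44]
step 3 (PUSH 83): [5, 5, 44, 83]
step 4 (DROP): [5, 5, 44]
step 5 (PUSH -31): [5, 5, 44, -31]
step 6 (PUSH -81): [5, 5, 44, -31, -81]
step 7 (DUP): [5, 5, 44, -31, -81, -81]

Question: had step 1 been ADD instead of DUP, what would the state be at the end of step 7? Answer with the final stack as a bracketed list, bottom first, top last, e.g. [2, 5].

(re-executing from step 1 with the substitution; state before step 1: [5])
step 1 (ADD): [5]
step 2 (PUSH 44): [5, 44]
step 3 (PUSH 83): [5, 44, 83]
step 4 (DROP): [5, 44]
step 5 (PUSH -31): [5, 44, -31]
step 6 (PUSH -81): [5, 44, -31, -81]
step 7 (DUP): [5, 44, -31, -81, -81]

[5, 44, -31, -81, -81]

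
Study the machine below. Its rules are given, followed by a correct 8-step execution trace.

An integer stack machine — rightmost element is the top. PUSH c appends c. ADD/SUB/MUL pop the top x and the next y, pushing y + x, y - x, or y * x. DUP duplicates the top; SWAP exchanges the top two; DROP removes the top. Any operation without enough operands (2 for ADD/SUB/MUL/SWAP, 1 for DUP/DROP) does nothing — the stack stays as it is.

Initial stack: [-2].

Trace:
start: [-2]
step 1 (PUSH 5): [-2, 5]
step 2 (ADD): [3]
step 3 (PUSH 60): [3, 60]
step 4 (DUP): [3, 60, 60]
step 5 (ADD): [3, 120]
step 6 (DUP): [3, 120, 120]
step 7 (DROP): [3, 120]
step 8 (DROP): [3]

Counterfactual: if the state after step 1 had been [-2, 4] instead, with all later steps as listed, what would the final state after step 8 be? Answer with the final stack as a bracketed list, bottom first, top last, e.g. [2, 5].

state after step 1 := [-2, 4]
step 2 (ADD): [2]
step 3 (PUSH 60): [2, 60]
step 4 (DUP): [2, 60, 60]
step 5 (ADD): [2, 120]
step 6 (DUP): [2, 120, 120]
step 7 (DROP): [2, 120]
step 8 (DROP): [2]

[2]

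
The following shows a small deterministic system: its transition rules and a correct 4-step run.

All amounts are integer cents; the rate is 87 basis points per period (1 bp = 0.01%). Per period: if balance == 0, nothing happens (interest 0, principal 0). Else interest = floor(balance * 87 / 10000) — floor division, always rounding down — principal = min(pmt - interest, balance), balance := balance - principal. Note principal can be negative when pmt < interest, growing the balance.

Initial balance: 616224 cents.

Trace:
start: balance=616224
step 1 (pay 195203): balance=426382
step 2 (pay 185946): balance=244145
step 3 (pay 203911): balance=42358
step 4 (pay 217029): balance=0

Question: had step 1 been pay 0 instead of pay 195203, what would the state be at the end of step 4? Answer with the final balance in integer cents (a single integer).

(re-executing from step 1 with the substitution; state before step 1: balance=616224)
step 1 (pay 0): balance=621585
step 2 (pay 185946): balance=441046
step 3 (pay 203911): balance=240972
step 4 (pay 217029): balance=26039

26039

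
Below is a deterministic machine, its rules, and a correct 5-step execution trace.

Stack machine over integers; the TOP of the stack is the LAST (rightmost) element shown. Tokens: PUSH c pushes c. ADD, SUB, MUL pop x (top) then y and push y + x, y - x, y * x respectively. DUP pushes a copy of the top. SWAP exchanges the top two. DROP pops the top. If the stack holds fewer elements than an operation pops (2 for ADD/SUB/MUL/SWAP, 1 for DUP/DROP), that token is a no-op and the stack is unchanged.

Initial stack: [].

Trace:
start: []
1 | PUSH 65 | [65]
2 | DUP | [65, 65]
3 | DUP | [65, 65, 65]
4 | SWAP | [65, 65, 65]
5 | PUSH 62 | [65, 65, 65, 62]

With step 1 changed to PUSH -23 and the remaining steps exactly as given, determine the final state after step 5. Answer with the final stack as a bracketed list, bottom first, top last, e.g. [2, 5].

[-23, -23, -23, 62]

(re-executing from step 1 with the substitution; state before step 1: [])
1 | PUSH -23 | [-23]
2 | DUP | [-23, -23]
3 | DUP | [-23, -23, -23]
4 | SWAP | [-23, -23, -23]
5 | PUSH 62 | [-23, -23, -23, 62]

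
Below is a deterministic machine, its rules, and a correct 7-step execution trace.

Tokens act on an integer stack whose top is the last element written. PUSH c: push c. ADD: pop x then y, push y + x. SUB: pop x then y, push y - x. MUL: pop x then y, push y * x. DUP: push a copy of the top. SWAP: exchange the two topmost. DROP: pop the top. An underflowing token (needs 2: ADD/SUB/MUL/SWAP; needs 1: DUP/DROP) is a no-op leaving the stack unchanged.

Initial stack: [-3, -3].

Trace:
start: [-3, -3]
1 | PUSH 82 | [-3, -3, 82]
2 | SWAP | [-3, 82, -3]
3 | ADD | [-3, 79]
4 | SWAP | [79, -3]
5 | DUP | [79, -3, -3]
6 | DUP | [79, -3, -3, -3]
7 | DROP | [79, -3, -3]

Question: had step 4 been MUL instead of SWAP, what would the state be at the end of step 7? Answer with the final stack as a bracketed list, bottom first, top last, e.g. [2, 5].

[-237, -237]

(re-executing from step 4 with the substitution; state before step 4: [-3, 79])
4 | MUL | [-237]
5 | DUP | [-237, -237]
6 | DUP | [-237, -237, -237]
7 | DROP | [-237, -237]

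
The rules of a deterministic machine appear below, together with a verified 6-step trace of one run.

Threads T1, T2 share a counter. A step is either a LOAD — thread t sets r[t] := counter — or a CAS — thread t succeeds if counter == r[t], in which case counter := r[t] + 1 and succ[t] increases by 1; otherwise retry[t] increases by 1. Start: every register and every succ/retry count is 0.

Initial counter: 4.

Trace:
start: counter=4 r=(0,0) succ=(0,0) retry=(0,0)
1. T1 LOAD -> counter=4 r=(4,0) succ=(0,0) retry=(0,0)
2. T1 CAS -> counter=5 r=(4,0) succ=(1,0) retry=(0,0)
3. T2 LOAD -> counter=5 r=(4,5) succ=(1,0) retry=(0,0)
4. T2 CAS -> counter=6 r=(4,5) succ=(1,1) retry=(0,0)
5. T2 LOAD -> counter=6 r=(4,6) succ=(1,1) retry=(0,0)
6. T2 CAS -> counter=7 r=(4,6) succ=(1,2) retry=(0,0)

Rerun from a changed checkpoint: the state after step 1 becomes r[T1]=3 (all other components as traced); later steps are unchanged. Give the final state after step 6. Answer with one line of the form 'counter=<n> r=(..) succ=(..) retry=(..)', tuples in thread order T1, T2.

state after step 1 := counter=4 r=(3,0) succ=(0,0) retry=(0,0)
2. T1 CAS -> counter=4 r=(3,0) succ=(0,0) retry=(1,0)
3. T2 LOAD -> counter=4 r=(3,4) succ=(0,0) retry=(1,0)
4. T2 CAS -> counter=5 r=(3,4) succ=(0,1) retry=(1,0)
5. T2 LOAD -> counter=5 r=(3,5) succ=(0,1) retry=(1,0)
6. T2 CAS -> counter=6 r=(3,5) succ=(0,2) retry=(1,0)

counter=6 r=(3,5) succ=(0,2) retry=(1,0)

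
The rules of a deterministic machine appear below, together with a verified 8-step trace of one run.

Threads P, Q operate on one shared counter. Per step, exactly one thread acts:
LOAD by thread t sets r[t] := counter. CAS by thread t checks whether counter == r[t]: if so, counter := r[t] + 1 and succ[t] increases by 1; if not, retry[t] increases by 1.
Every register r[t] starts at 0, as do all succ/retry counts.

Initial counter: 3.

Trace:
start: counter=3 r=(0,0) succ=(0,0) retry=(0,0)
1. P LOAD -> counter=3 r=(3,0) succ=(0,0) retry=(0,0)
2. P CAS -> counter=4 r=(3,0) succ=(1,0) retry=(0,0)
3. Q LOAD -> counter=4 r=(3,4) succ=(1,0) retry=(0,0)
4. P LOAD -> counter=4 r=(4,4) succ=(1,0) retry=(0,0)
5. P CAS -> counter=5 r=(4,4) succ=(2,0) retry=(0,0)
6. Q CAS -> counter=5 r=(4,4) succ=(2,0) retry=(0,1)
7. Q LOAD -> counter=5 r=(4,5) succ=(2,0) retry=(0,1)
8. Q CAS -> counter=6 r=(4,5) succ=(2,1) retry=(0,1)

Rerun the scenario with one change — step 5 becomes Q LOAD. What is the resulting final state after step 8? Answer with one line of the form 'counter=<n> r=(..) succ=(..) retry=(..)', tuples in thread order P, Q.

(re-executing from step 5 with the substitution; state before step 5: counter=4 r=(4,4) succ=(1,0) retry=(0,0))
5. Q LOAD -> counter=4 r=(4,4) succ=(1,0) retry=(0,0)
6. Q CAS -> counter=5 r=(4,4) succ=(1,1) retry=(0,0)
7. Q LOAD -> counter=5 r=(4,5) succ=(1,1) retry=(0,0)
8. Q CAS -> counter=6 r=(4,5) succ=(1,2) retry=(0,0)

counter=6 r=(4,5) succ=(1,2) retry=(0,0)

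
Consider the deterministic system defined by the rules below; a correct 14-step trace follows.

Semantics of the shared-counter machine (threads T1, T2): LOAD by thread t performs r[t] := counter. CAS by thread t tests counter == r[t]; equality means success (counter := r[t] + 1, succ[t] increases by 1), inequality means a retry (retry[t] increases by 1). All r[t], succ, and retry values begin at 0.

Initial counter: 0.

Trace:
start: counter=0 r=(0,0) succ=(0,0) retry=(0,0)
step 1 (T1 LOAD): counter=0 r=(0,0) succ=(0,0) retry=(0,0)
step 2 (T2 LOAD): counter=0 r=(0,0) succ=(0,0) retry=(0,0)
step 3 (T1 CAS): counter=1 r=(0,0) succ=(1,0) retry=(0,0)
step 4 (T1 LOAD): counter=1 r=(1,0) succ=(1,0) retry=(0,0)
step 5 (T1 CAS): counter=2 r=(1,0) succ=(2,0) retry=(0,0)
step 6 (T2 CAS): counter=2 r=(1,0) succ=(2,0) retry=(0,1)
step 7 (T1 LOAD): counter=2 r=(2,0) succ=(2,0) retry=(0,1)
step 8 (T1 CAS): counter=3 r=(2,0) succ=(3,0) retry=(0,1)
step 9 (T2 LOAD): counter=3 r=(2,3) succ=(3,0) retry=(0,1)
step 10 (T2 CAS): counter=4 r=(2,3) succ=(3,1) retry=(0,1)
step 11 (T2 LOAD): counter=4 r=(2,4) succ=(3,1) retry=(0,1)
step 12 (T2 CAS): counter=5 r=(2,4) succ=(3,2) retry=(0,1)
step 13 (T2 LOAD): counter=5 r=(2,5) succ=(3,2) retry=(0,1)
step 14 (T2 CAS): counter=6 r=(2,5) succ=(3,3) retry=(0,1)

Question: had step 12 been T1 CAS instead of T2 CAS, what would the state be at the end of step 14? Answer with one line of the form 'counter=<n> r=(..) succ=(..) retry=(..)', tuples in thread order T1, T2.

counter=5 r=(2,4) succ=(3,2) retry=(1,1)

(re-executing from step 12 with the substitution; state before step 12: counter=4 r=(2,4) succ=(3,1) retry=(0,1))
step 12 (T1 CAS): counter=4 r=(2,4) succ=(3,1) retry=(1,1)
step 13 (T2 LOAD): counter=4 r=(2,4) succ=(3,1) retry=(1,1)
step 14 (T2 CAS): counter=5 r=(2,4) succ=(3,2) retry=(1,1)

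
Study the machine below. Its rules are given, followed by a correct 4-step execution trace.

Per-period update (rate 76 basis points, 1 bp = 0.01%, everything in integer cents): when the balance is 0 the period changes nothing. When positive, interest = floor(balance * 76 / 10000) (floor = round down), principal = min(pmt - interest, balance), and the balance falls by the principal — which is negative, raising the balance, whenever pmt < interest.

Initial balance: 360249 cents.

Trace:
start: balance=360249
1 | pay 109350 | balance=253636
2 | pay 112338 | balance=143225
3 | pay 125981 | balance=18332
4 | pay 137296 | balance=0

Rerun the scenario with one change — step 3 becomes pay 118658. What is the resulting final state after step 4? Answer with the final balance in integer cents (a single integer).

(re-executing from step 3 with the substitution; state before step 3: balance=143225)
3 | pay 118658 | balance=25655
4 | pay 137296 | balance=0

0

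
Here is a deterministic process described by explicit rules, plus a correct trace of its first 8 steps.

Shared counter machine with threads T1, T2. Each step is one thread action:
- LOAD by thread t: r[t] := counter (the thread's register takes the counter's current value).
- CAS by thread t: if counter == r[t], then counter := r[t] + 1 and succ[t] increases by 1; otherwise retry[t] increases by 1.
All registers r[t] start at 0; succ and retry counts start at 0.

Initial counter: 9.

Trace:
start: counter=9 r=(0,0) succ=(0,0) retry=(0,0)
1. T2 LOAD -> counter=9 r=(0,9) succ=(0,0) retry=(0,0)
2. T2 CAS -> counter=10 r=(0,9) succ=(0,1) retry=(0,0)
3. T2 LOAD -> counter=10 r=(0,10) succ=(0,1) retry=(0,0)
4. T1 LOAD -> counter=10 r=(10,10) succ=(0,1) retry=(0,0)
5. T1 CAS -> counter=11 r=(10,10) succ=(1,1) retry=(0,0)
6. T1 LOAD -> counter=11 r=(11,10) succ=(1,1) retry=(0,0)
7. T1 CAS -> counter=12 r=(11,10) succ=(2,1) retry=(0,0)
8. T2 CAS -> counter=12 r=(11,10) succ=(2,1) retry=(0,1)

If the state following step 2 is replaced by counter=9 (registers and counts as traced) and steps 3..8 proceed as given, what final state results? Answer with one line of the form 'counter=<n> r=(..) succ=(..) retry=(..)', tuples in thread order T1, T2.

counter=11 r=(10,9) succ=(2,1) retry=(0,1)

state after step 2 := counter=9 r=(0,9) succ=(0,1) retry=(0,0)
3. T2 LOAD -> counter=9 r=(0,9) succ=(0,1) retry=(0,0)
4. T1 LOAD -> counter=9 r=(9,9) succ=(0,1) retry=(0,0)
5. T1 CAS -> counter=10 r=(9,9) succ=(1,1) retry=(0,0)
6. T1 LOAD -> counter=10 r=(10,9) succ=(1,1) retry=(0,0)
7. T1 CAS -> counter=11 r=(10,9) succ=(2,1) retry=(0,0)
8. T2 CAS -> counter=11 r=(10,9) succ=(2,1) retry=(0,1)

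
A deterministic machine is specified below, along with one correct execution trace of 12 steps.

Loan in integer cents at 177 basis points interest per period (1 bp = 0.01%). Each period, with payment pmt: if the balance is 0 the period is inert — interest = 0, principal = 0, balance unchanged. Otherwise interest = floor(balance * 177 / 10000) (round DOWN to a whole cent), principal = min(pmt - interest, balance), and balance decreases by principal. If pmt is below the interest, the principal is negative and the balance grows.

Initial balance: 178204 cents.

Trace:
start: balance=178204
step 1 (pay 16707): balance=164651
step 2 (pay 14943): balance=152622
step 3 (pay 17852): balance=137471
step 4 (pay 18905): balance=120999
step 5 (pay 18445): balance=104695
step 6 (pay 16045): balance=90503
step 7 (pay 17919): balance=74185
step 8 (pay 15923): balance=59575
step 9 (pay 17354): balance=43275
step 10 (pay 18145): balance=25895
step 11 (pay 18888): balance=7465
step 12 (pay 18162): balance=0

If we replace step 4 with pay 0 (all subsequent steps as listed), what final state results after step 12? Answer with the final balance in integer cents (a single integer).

(re-executing from step 4 with the substitution; state before step 4: balance=137471)
step 4 (pay 0): balance=139904
step 5 (pay 18445): balance=123935
step 6 (pay 16045): balance=110083
step 7 (pay 17919): balance=94112
step 8 (pay 15923): balance=79854
step 9 (pay 17354): balance=63913
step 10 (pay 18145): balance=46899
step 11 (pay 18888): balance=28841
step 12 (pay 18162): balance=11189

11189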